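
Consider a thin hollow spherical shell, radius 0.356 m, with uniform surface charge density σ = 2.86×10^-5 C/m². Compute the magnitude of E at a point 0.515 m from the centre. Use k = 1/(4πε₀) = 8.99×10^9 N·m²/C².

By spherical symmetry E is radial; choose a Gaussian sphere of radius r = 0.515 m (r > 0.356 m).
The entire shell is enclosed: Q_enc = σ·4πR² = (2.86×10^-5)·4π·(0.356)² = 4.555×10^-5 C.
Gauss's law: E·4πr² = Q_enc/ε₀.
E = k|Q_enc|/r² = (8.99×10^9)(4.555e-5)/(0.515)² = 1.54e6 N/C.

1.54×10^6 V/m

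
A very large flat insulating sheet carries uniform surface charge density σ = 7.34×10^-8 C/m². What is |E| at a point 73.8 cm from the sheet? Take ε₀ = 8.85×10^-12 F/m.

|E| = 4.15e3 N/C

The symmetry is planar: E is normal to the sheet and the same magnitude on both sides. Take a pillbox straddling the sheet with end-cap area A.
Only the two end caps contribute flux: Φ = 2EA. With Q_enc = σA, Gauss's law gives E = |σ|/(2ε₀).
E = |σ|/(2ε₀) = (7.34×10^-8)/(2·8.85×10^-12) = 4.15×10^3 N/C.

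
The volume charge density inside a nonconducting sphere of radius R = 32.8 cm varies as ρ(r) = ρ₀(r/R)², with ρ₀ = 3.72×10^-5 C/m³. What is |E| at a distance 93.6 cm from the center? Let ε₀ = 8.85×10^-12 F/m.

|E| = 3.39e4 N/C

Symmetry ⇒ E = E(r) r̂. Gaussian sphere of radius r = 93.6 cm (r > R, all charge enclosed).
Q_enc = 4π ∫₀^R ρ₀(r'/R)^2 r'² dr' = 4πρ₀R³/5 = 3.299×10^-6 C.
By Gauss's law, ∮E·dA = E·4πr² = Q_enc/ε₀.
E = |Q_enc|/(4πε₀r²) = (3.299×10^-6)/(4π·8.85×10^-12·(0.936)²) = 3.39×10^4 N/C.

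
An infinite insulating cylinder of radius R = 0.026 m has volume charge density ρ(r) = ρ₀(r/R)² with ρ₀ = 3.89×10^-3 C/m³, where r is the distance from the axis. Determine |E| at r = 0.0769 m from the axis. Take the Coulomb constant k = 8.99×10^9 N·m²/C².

Choose a coaxial cylinder of radius r = 0.0769 m (arbitrary length L) as the Gaussian surface (r > R, full charge per length enclosed).
λ_enc = 2π ∫₀^R ρ₀(r'/R)^2 r' dr' = 2πρ₀R²/4 = 4.131e-6 C/m.
By Gauss's law (flux through the curved wall only), E·2πrL = λ_enc L/ε₀.
E = 2k|λ_enc|/r = 2(8.99×10^9)(4.131×10^-6)/(0.0769) = 9.66×10^5 N/C.

|E| ≈ 9.66×10^5 N/C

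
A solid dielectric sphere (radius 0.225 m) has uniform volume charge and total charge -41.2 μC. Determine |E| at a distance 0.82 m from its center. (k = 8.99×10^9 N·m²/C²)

Take a concentric spherical Gaussian surface of radius r = 0.82 m (r > R, so the entire charge is enclosed).
Q_enc = -41.2 μC = -4.12×10^-5 C.
Gauss's law: E·4πr² = Q_enc/ε₀.
E = k|Q_enc|/r² = (8.99×10^9)(4.12×10^-5)/(0.82)² = 5.51×10^5 N/C.

5.51×10^5 N/C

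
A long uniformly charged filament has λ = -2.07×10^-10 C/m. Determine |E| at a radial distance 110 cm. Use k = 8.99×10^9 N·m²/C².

E ≈ 3.38 V/m

Take a coaxial cylindrical Gaussian surface of radius r = 110 cm and length L.
Q_enc = λL, so λ_enc = -2.07×10^-10 C/m.
Applying ∮E·dA = Q_enc/ε₀ with the end caps contributing no flux:
E = 2k|λ_enc|/r = 2(8.99×10^9)(2.07e-10)/(1.1) = 3.38 N/C.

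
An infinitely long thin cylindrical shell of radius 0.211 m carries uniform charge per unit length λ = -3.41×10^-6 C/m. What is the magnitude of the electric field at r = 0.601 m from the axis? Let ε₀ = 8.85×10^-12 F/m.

By cylindrical symmetry E is radial; use a coaxial Gaussian cylinder of radius 0.601 m and length L (r > 0.211 m).
The full line charge is enclosed: λ_enc = -3.41×10^-6 C/m.
By Gauss's law (flux through the curved wall only), E·2πrL = λ_enc L/ε₀.
E = |λ_enc|/(2πε₀r) = (3.41×10^-6)/(2π·8.85×10^-12·0.601) = 1.02×10^5 N/C.

E = 1.02e5 N/C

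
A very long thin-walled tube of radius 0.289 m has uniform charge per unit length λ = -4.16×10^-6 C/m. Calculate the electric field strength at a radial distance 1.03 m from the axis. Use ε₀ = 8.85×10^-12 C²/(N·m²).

By cylindrical symmetry E is radial; use a coaxial Gaussian cylinder of radius 1.03 m and length L (r > 0.289 m).
The full line charge is enclosed: λ_enc = -4.16×10^-6 C/m.
Applying ∮E·dA = Q_enc/ε₀ with the end caps contributing no flux:
E = |λ_enc|/(2πε₀r) = (4.16×10^-6)/(2π·8.85×10^-12·1.03) = 7.26×10^4 N/C.

E ≈ 7.26×10^4 V/m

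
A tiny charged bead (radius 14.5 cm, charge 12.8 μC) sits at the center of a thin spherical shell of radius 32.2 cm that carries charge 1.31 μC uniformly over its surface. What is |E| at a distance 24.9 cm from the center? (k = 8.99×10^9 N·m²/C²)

E = 1.86×10^6 N/C

Symmetry ⇒ E = E(r) r̂. Gaussian sphere of radius r = 24.9 cm (between the bodies, 14.5 cm < r < 32.2 cm).
Only the inner charge is enclosed; the outer shell contributes nothing inside itself. Q_enc = 12.8 μC = 1.28×10^-5 C.
Since E is radial and uniform over the Gaussian sphere, Φ = E·4πr² = Q_enc/ε₀.
E = k|Q_enc|/r² = (8.99×10^9)(1.28e-5)/(0.249)² = 1.86e6 N/C.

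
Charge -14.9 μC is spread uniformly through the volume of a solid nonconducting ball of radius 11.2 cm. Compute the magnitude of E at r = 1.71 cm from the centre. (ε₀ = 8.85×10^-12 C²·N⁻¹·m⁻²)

Take a concentric spherical Gaussian surface of radius r = 1.71 cm (r < R).
For a uniform sphere the enclosed fraction is (r/R)³, so Q_enc = (-14.9 μC)(0.0171/0.112)³ = -5.303×10^-8 C.
By Gauss's law, ∮E·dA = E·4πr² = Q_enc/ε₀.
E = |Q_enc|/(4πε₀r²) = (5.303×10^-8)/(4π·8.85×10^-12·(0.0171)²) = 1.63e6 N/C.

|E| ≈ 1.63×10^6 V/m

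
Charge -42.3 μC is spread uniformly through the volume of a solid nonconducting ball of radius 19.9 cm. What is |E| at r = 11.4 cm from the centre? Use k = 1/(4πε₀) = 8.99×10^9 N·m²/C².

E = 5.50×10^6 N/C

Symmetry ⇒ E = E(r) r̂. Gaussian sphere of radius r = 11.4 cm (r < R).
Only the charge within r is enclosed: Q_enc = Q·(r/R)³ = (-42.3 μC)·(11.4 cm/19.9 cm)³ = -7.952×10^-6 C.
By Gauss's law, ∮E·dA = E·4πr² = Q_enc/ε₀.
E = k|Q_enc|/r² = (8.99×10^9)(7.952×10^-6)/(0.114)² = 5.50×10^6 N/C.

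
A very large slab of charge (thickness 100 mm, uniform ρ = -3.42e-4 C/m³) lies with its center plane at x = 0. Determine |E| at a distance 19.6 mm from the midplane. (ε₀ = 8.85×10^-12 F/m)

By symmetry E is perpendicular to the slab. A Gaussian pillbox from −19.6 mm to +19.6 mm (face area A) lies entirely within the slab.
Q_enc = ρ·(2x)·A and flux = 2EA, so 2EA = 2ρxA/ε₀ ⇒ E = |ρ|x/ε₀.
E = (3.42e-4)(0.0196)/(8.85×10^-12) = 7.57×10^5 N/C.

E = 7.57×10^5 N/C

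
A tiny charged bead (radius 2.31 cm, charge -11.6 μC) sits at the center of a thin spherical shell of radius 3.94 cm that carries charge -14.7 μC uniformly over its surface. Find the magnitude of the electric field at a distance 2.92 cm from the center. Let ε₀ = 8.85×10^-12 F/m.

Symmetry ⇒ E = E(r) r̂. Gaussian sphere of radius r = 2.92 cm (between the bodies, 2.31 cm < r < 3.94 cm).
Only the inner charge is enclosed; the outer shell contributes nothing inside itself. Q_enc = -11.6 μC = -1.16×10^-5 C.
Applying ∮E·dA = Q_enc/ε₀ with Φ = E(4πr²):
E = |Q_enc|/(4πε₀r²) = (1.16e-5)/(4π·8.85×10^-12·(0.0292)²) = 1.22e8 N/C.

E = 1.22×10^8 N/C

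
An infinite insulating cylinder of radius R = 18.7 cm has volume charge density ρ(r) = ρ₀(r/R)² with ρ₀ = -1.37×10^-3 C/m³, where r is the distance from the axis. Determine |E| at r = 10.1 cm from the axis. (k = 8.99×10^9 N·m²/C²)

Choose a coaxial cylinder of radius r = 10.1 cm (arbitrary length L) as the Gaussian surface (r < R).
Integrating ρ over the cross-section to radius r: λ_enc = (2πρ₀/R²) ∫₀^r r'^3 dr' = 2πρ₀ r^4/(4·R²) = -6.404×10^-6 C/m.
Gauss's law: E·2πrL = λ_enc L/ε₀.
E = 2k|λ_enc|/r = 2(8.99×10^9)(6.404e-6)/(0.101) = 1.14×10^6 N/C.

|E| ≈ 1.14×10^6 N/C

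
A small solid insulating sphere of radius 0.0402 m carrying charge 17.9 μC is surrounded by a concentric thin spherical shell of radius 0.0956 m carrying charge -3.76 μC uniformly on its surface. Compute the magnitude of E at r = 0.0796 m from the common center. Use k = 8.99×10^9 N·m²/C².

Take a concentric spherical Gaussian surface of radius r = 0.0796 m (between the bodies, 0.0402 m < r < 0.0956 m).
Only the inner charge is enclosed; the outer shell contributes nothing inside itself. Q_enc = 17.9 μC = 1.79×10^-5 C.
By Gauss's law, ∮E·dA = E·4πr² = Q_enc/ε₀.
E = k|Q_enc|/r² = (8.99×10^9)(1.79e-5)/(0.0796)² = 2.54×10^7 N/C.

|E| = 2.54×10^7 N/C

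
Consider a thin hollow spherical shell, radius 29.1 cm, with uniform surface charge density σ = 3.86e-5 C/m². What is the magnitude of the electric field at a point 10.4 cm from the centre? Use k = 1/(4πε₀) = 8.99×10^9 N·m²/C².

E = 0 (no enclosed charge)

Use a concentric Gaussian sphere at r = 10.4 cm (inside the shell, r < 29.1 cm).
All the charge is outside the Gaussian surface: Q_enc = 0, hence E = 0 everywhere inside the shell.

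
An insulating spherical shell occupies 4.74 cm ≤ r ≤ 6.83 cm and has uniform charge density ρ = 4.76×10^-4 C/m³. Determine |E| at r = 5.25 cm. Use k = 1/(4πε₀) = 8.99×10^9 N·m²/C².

By spherical symmetry E is radial; choose a Gaussian sphere of radius r = 5.25 cm (within the shell material, 4.74 cm < r < 6.83 cm).
Only the shell between 4.74 cm and r is enclosed: Q_enc = ρ·(4π/3)(r³ − a³) = (4.76e-4)·(4π/3)·((0.0525)³ − (0.0474)³) = 7.618×10^-8 C.
By Gauss's law, ∮E·dA = E·4πr² = Q_enc/ε₀.
E = k|Q_enc|/r² = (8.99×10^9)(7.618×10^-8)/(0.0525)² = 2.48e5 N/C.

E ≈ 2.48e5 V/m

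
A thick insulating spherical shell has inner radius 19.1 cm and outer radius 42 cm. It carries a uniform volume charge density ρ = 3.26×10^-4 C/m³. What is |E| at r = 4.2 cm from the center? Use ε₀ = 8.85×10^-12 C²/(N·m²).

E = 0

Use a concentric Gaussian sphere at r = 4.2 cm (r < 19.1 cm, inside the empty cavity).
No charge is enclosed, so by Gauss's law E·4πr² = 0 ⇒ E = 0.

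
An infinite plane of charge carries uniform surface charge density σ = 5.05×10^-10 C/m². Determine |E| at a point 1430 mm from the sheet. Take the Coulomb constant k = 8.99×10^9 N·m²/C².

28.5 V/m

Choose a cylindrical pillbox piercing the sheet, end faces (area A) parallel to it.
Only the two end caps contribute flux: Φ = 2EA. With Q_enc = σA, Gauss's law gives E = |σ|/(2ε₀).
E = 2πk|σ| = 2π(8.99×10^9)(5.05×10^-10) = 28.5 N/C.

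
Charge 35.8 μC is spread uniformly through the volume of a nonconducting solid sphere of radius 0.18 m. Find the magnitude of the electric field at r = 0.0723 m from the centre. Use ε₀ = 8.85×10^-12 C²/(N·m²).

Use a concentric Gaussian sphere at r = 0.0723 m (r < R).
Only the charge within r is enclosed: Q_enc = Q·(r/R)³ = (35.8 μC)·(0.0723 m/0.18 m)³ = 2.32×10^-6 C.
Since E is radial and uniform over the Gaussian sphere, Φ = E·4πr² = Q_enc/ε₀.
E = |Q_enc|/(4πε₀r²) = (2.32×10^-6)/(4π·8.85×10^-12·(0.0723)²) = 3.99×10^6 N/C.

3.99×10^6 N/C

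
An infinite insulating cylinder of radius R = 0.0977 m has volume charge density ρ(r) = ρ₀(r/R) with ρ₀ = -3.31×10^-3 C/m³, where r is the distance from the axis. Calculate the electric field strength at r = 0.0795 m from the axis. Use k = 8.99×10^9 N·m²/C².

Take a coaxial cylindrical Gaussian surface of radius r = 0.0795 m and length L (r < R).
λ_enc = ∫₀^r ρ(r')·2πr' dr' = (2πρ₀/R)·r^3/3 = -3.565e-5 C/m.
By Gauss's law (flux through the curved wall only), E·2πrL = λ_enc L/ε₀.
E = 2k|λ_enc|/r = 2(8.99×10^9)(3.565e-5)/(0.0795) = 8.06×10^6 N/C.

|E| = 8.06e6 N/C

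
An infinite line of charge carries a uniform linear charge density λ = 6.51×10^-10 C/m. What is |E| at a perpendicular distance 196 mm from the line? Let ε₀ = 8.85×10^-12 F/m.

E ≈ 59.7 V/m

Take a coaxial cylindrical Gaussian surface of radius r = 196 mm and length L.
Q_enc = λL, so λ_enc = 6.51×10^-10 C/m.
Since E is radial and uniform over the curved surface, Φ = E·2πrL = Q_enc/ε₀ = λ_enc L/ε₀.
E = |λ_enc|/(2πε₀r) = (6.51×10^-10)/(2π·8.85×10^-12·0.196) = 59.7 N/C.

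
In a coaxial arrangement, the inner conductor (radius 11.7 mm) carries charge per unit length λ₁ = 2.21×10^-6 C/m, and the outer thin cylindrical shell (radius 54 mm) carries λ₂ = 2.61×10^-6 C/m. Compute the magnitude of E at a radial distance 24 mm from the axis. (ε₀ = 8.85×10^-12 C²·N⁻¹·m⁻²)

|E| = 1.66×10^6 N/C

By cylindrical symmetry E is radial; use a coaxial Gaussian cylinder of radius 24 mm and length L (between the conductors, 11.7 mm < r < 54 mm).
Only the inner wire is enclosed; the outer shell contributes nothing inside itself. λ_enc = λ₁ = 2.21×10^-6 C/m.
Gauss's law: E·2πrL = λ_enc L/ε₀.
E = |λ_enc|/(2πε₀r) = (2.21×10^-6)/(2π·8.85×10^-12·0.024) = 1.66×10^6 N/C.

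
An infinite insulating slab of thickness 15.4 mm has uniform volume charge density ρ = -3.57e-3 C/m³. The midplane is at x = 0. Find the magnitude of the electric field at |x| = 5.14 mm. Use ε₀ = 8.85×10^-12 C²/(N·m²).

By symmetry E is perpendicular to the slab. A Gaussian pillbox from −5.14 mm to +5.14 mm (face area A) lies entirely within the slab.
Q_enc = ρ·(2x)·A and flux = 2EA, so 2EA = 2ρxA/ε₀ ⇒ E = |ρ|x/ε₀.
E = (3.57×10^-3)(0.00514)/(8.85×10^-12) = 2.07×10^6 N/C.

|E| = 2.07×10^6 V/m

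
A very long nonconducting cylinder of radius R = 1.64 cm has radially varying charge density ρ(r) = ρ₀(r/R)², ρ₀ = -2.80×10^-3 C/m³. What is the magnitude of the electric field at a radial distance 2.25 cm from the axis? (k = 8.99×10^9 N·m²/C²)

Choose a coaxial cylinder of radius r = 2.25 cm (arbitrary length L) as the Gaussian surface (r > R, full charge per length enclosed).
λ_enc = 2π ∫₀^R ρ₀(r'/R)^2 r' dr' = 2πρ₀R²/4 = -1.183e-6 C/m.
Gauss's law: E·2πrL = λ_enc L/ε₀.
E = 2k|λ_enc|/r = 2(8.99×10^9)(1.183×10^-6)/(0.0225) = 9.45×10^5 N/C.

E = 9.45e5 V/m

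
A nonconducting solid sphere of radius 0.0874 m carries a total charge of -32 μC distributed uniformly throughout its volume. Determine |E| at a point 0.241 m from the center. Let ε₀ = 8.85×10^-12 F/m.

Use a concentric Gaussian sphere at r = 0.241 m (r > R, so the entire charge is enclosed).
Q_enc = -32 μC = -3.20×10^-5 C.
Applying ∮E·dA = Q_enc/ε₀ with Φ = E(4πr²):
E = |Q_enc|/(4πε₀r²) = (3.20×10^-5)/(4π·8.85×10^-12·(0.241)²) = 4.95e6 N/C.

E ≈ 4.95×10^6 N/C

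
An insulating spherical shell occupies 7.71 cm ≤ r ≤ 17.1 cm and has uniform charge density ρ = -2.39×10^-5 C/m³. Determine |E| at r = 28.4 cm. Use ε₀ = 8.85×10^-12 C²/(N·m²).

|E| = 5.07×10^4 N/C

By spherical symmetry E is radial; choose a Gaussian sphere of radius r = 28.4 cm (r > 17.1 cm, enclosing the whole shell).
Q_enc = ρ·(4π/3)(b³ − a³) = (-2.39e-5)·(4π/3)·((0.171)³ − (0.0771)³) = -4.547e-7 C.
Gauss's law: E·4πr² = Q_enc/ε₀.
E = |Q_enc|/(4πε₀r²) = (4.547×10^-7)/(4π·8.85×10^-12·(0.284)²) = 5.07×10^4 N/C.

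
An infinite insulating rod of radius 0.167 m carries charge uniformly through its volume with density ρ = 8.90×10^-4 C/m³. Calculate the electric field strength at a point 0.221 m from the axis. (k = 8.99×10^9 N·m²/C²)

|E| = 6.34×10^6 N/C

By cylindrical symmetry E is radial; use a coaxial Gaussian cylinder of radius 0.221 m and length L (r > 0.167 m, full cross-section enclosed).
λ_enc = ρ·πR² = (8.90×10^-4)π(0.167)² = 7.798×10^-5 C/m.
Applying ∮E·dA = Q_enc/ε₀ with the end caps contributing no flux:
E = 2k|λ_enc|/r = 2(8.99×10^9)(7.798×10^-5)/(0.221) = 6.34e6 N/C.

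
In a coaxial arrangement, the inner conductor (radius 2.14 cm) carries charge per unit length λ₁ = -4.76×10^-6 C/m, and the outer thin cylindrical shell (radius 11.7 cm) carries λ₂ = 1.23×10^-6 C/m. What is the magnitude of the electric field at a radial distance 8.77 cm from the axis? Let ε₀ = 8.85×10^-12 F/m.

By cylindrical symmetry E is radial; use a coaxial Gaussian cylinder of radius 8.77 cm and length L (between the conductors, 2.14 cm < r < 11.7 cm).
Only the inner wire is enclosed; the outer shell contributes nothing inside itself. λ_enc = λ₁ = -4.76×10^-6 C/m.
By Gauss's law (flux through the curved wall only), E·2πrL = λ_enc L/ε₀.
E = |λ_enc|/(2πε₀r) = (4.76×10^-6)/(2π·8.85×10^-12·0.0877) = 9.76×10^5 N/C.

E ≈ 9.76×10^5 V/m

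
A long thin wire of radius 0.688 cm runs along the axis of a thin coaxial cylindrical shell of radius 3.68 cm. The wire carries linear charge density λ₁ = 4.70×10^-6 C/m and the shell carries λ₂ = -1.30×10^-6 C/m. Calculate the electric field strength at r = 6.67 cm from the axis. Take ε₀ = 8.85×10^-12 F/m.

|E| = 9.17×10^5 N/C

By cylindrical symmetry E is radial; use a coaxial Gaussian cylinder of radius 6.67 cm and length L (r > 3.68 cm, enclosing both).
λ_enc = λ₁ + λ₂ = (4.70e-6) + (-1.30e-6) = 3.40e-6 C/m.
Applying ∮E·dA = Q_enc/ε₀ with the end caps contributing no flux:
E = |λ_enc|/(2πε₀r) = (3.40e-6)/(2π·8.85×10^-12·0.0667) = 9.17e5 N/C.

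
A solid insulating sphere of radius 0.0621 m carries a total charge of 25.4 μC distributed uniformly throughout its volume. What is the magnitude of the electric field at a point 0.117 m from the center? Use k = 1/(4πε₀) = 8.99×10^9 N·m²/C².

|E| ≈ 1.67×10^7 N/C

Symmetry ⇒ E = E(r) r̂. Gaussian sphere of radius r = 0.117 m (r > R, so the entire charge is enclosed).
Q_enc = 25.4 μC = 2.54e-5 C.
Since E is radial and uniform over the Gaussian sphere, Φ = E·4πr² = Q_enc/ε₀.
E = k|Q_enc|/r² = (8.99×10^9)(2.54×10^-5)/(0.117)² = 1.67e7 N/C.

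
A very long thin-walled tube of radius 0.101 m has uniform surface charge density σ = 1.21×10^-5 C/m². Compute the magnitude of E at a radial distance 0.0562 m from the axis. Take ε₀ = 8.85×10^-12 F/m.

E = 0 (no enclosed charge)

Coaxial Gaussian cylinder, radius r = 0.0562 m, length L (r < 0.101 m, inside the shell).
No charge is enclosed, so Gauss's law gives E·2πrL = 0 ⇒ E = 0.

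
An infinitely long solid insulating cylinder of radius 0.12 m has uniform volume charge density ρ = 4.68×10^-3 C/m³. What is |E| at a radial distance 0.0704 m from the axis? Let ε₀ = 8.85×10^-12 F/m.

1.86×10^7 V/m

By cylindrical symmetry E is radial; use a coaxial Gaussian cylinder of radius 0.0704 m and length L (r < R).
Charge inside radius r per length L is ρ·πr²·L, so λ_enc = ρπr² = 7.287×10^-5 C/m.
Gauss's law: E·2πrL = λ_enc L/ε₀.
E = |λ_enc|/(2πε₀r) = (7.287e-5)/(2π·8.85×10^-12·0.0704) = 1.86×10^7 N/C.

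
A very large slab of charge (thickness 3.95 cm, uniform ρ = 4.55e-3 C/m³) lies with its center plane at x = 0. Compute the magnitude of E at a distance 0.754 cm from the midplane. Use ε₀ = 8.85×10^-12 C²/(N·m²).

By symmetry E is perpendicular to the slab. A Gaussian pillbox from −0.754 cm to +0.754 cm (face area A) lies entirely within the slab.
Q_enc = ρ·(2x)·A and flux = 2EA, so 2EA = 2ρxA/ε₀ ⇒ E = |ρ|x/ε₀.
E = (4.55×10^-3)(0.00754)/(8.85×10^-12) = 3.88×10^6 N/C.

|E| = 3.88e6 N/C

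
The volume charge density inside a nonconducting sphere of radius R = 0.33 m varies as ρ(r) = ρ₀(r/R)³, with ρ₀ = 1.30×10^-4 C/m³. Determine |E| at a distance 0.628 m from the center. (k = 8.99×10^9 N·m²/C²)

E ≈ 2.23×10^5 N/C

Take a concentric spherical Gaussian surface of radius r = 0.628 m (r > R, all charge enclosed).
Q_enc = 4π ∫₀^R ρ₀(r'/R)^3 r'² dr' = 4πρ₀R³/6 = 9.785×10^-6 C.
Gauss's law: E·4πr² = Q_enc/ε₀.
E = k|Q_enc|/r² = (8.99×10^9)(9.785e-6)/(0.628)² = 2.23×10^5 N/C.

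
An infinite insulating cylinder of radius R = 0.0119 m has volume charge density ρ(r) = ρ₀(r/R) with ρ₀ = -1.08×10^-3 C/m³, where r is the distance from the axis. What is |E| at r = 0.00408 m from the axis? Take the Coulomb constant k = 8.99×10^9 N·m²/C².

|E| ≈ 5.69×10^4 N/C

Choose a coaxial cylinder of radius r = 0.00408 m (arbitrary length L) as the Gaussian surface (r < R).
Integrating ρ over the cross-section to radius r: λ_enc = (2πρ₀/R) ∫₀^r r'^2 dr' = 2πρ₀ r^3/(3·R) = -1.291e-8 C/m.
By Gauss's law (flux through the curved wall only), E·2πrL = λ_enc L/ε₀.
E = 2k|λ_enc|/r = 2(8.99×10^9)(1.291×10^-8)/(0.00408) = 5.69×10^4 N/C.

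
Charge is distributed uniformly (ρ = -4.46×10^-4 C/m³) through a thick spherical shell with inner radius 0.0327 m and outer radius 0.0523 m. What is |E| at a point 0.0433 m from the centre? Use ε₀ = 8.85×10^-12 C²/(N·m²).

Symmetry ⇒ E = E(r) r̂. Gaussian sphere of radius r = 0.0433 m (within the shell material, 0.0327 m < r < 0.0523 m).
Enclosed charge is the volume from a to r: Q_enc = (4π/3)ρ(r³ − a³) = -8.634×10^-8 C.
Applying ∮E·dA = Q_enc/ε₀ with Φ = E(4πr²):
E = |Q_enc|/(4πε₀r²) = (8.634e-8)/(4π·8.85×10^-12·(0.0433)²) = 4.14×10^5 N/C.

E ≈ 4.14e5 N/C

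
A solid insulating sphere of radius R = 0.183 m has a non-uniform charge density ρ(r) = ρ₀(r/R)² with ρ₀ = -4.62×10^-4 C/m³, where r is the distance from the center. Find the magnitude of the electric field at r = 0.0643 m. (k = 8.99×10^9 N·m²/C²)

By spherical symmetry E is radial; choose a Gaussian sphere of radius r = 0.0643 m (r < R).
Integrate the density: Q_enc = 4π ∫₀^r ρ₀(r'/R)^2 r'² dr' = 4πρ₀ r^5/(5·R²) = -3.811×10^-8 C.
Gauss's law: E·4πr² = Q_enc/ε₀.
E = k|Q_enc|/r² = (8.99×10^9)(3.811×10^-8)/(0.0643)² = 8.29e4 N/C.

E ≈ 8.29×10^4 N/C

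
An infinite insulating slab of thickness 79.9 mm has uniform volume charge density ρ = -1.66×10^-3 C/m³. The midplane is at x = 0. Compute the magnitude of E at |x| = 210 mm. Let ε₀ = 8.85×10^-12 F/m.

E ≈ 7.49e6 V/m

The point |x| = 210 mm lies outside the slab (half-thickness 0.03995 m). A symmetric pillbox spanning the full slab encloses Q_enc = ρ·d·A.
Flux = 2EA ⇒ E = |ρ|d/(2ε₀), independent of distance outside.
E = (1.66×10^-3)(0.0799)/(2·8.85×10^-12) = 7.49×10^6 N/C.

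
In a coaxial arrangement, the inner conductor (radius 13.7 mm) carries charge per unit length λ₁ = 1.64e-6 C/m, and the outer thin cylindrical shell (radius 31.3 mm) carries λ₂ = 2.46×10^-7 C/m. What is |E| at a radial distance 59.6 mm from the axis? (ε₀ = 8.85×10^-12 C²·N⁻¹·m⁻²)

By cylindrical symmetry E is radial; use a coaxial Gaussian cylinder of radius 59.6 mm and length L (r > 31.3 mm, enclosing both).
λ_enc = λ₁ + λ₂ = (1.64×10^-6) + (2.46e-7) = 1.886×10^-6 C/m.
Gauss's law: E·2πrL = λ_enc L/ε₀.
E = |λ_enc|/(2πε₀r) = (1.886×10^-6)/(2π·8.85×10^-12·0.0596) = 5.69e5 N/C.

|E| ≈ 5.69×10^5 N/C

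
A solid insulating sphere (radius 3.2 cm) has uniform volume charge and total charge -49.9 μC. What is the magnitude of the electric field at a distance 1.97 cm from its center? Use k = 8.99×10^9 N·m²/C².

E = 2.70×10^8 N/C

By spherical symmetry E is radial; choose a Gaussian sphere of radius r = 1.97 cm (r < R).
For a uniform sphere the enclosed fraction is (r/R)³, so Q_enc = (-49.9 μC)(0.0197/0.032)³ = -1.164e-5 C.
Gauss's law: E·4πr² = Q_enc/ε₀.
E = k|Q_enc|/r² = (8.99×10^9)(1.164e-5)/(0.0197)² = 2.70×10^8 N/C.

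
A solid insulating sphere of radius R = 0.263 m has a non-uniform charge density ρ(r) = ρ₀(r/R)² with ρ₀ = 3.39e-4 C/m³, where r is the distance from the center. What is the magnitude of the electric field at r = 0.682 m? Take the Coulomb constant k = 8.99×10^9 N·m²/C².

Use a concentric Gaussian sphere at r = 0.682 m (r > R, all charge enclosed).
Q_enc = 4π ∫₀^R ρ₀(r'/R)^2 r'² dr' = 4πρ₀R³/5 = 1.55×10^-5 C.
Since E is radial and uniform over the Gaussian sphere, Φ = E·4πr² = Q_enc/ε₀.
E = k|Q_enc|/r² = (8.99×10^9)(1.55×10^-5)/(0.682)² = 3.00×10^5 N/C.

|E| = 3.00×10^5 N/C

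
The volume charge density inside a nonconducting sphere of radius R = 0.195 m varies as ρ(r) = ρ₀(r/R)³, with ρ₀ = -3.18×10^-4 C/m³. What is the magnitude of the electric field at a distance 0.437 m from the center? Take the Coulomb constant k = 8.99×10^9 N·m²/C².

Take a concentric spherical Gaussian surface of radius r = 0.437 m (r > R, all charge enclosed).
Q_enc = 4π ∫₀^R ρ₀(r'/R)^3 r'² dr' = 4πρ₀R³/6 = -4.938×10^-6 C.
Gauss's law: E·4πr² = Q_enc/ε₀.
E = k|Q_enc|/r² = (8.99×10^9)(4.938e-6)/(0.437)² = 2.32×10^5 N/C.

|E| = 2.32×10^5 N/C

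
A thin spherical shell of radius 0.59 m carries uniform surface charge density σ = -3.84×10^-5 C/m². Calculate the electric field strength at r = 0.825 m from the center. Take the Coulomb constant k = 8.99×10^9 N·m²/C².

Use a concentric Gaussian sphere at r = 0.825 m (r > 0.59 m).
The entire shell is enclosed: Q_enc = σ·4πR² = (-3.84×10^-5)·4π·(0.59)² = -1.68×10^-4 C.
Applying ∮E·dA = Q_enc/ε₀ with Φ = E(4πr²):
E = k|Q_enc|/r² = (8.99×10^9)(1.68×10^-4)/(0.825)² = 2.22×10^6 N/C.

E ≈ 2.22e6 N/C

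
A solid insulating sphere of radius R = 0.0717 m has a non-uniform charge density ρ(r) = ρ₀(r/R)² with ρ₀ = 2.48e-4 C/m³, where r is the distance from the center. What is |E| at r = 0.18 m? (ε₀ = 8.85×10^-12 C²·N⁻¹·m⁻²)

Take a concentric spherical Gaussian surface of radius r = 0.18 m (r > R, all charge enclosed).
Q_enc = 4π ∫₀^R ρ₀(r'/R)^2 r'² dr' = 4πρ₀R³/5 = 2.297×10^-7 C.
Since E is radial and uniform over the Gaussian sphere, Φ = E·4πr² = Q_enc/ε₀.
E = |Q_enc|/(4πε₀r²) = (2.297×10^-7)/(4π·8.85×10^-12·(0.18)²) = 6.38×10^4 N/C.

6.38e4 N/C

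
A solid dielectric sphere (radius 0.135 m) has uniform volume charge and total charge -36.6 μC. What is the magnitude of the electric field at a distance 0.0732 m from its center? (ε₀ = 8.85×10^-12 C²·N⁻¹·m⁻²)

E = 9.79e6 N/C

By spherical symmetry E is radial; choose a Gaussian sphere of radius r = 0.0732 m (r < R).
For a uniform sphere the enclosed fraction is (r/R)³, so Q_enc = (-36.6 μC)(0.0732/0.135)³ = -5.835e-6 C.
Gauss's law: E·4πr² = Q_enc/ε₀.
E = |Q_enc|/(4πε₀r²) = (5.835×10^-6)/(4π·8.85×10^-12·(0.0732)²) = 9.79×10^6 N/C.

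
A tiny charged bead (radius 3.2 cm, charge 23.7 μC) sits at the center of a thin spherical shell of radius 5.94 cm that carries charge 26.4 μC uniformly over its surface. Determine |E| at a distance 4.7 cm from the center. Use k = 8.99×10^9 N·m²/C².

Use a concentric Gaussian sphere at r = 4.7 cm (between the bodies, 3.2 cm < r < 5.94 cm).
Only the inner charge is enclosed; the outer shell contributes nothing inside itself. Q_enc = 23.7 μC = 2.37×10^-5 C.
Gauss's law: E·4πr² = Q_enc/ε₀.
E = k|Q_enc|/r² = (8.99×10^9)(2.37×10^-5)/(0.047)² = 9.65×10^7 N/C.

E ≈ 9.65×10^7 N/C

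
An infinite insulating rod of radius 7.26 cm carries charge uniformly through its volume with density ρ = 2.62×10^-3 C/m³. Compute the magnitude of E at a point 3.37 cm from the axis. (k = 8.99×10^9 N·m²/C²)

Coaxial Gaussian cylinder, radius r = 3.37 cm, length L (r < R).
Charge inside radius r per length L is ρ·πr²·L, so λ_enc = ρπr² = 9.348e-6 C/m.
Gauss's law: E·2πrL = λ_enc L/ε₀.
E = 2k|λ_enc|/r = 2(8.99×10^9)(9.348e-6)/(0.0337) = 4.99e6 N/C.

E = 4.99×10^6 V/m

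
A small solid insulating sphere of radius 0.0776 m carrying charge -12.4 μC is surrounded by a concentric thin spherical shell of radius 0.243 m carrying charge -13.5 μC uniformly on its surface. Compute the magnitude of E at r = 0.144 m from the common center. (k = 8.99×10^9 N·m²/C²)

Symmetry ⇒ E = E(r) r̂. Gaussian sphere of radius r = 0.144 m (between the bodies, 0.0776 m < r < 0.243 m).
Only the inner charge is enclosed; the outer shell contributes nothing inside itself. Q_enc = -12.4 μC = -1.24e-5 C.
Since E is radial and uniform over the Gaussian sphere, Φ = E·4πr² = Q_enc/ε₀.
E = k|Q_enc|/r² = (8.99×10^9)(1.24e-5)/(0.144)² = 5.38e6 N/C.

E = 5.38e6 N/C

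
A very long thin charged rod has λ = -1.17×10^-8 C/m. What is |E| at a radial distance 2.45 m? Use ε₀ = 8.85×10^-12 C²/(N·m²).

E ≈ 85.9 N/C

Take a coaxial cylindrical Gaussian surface of radius r = 2.45 m and length L.
Q_enc = λL, so λ_enc = -1.17e-8 C/m.
Applying ∮E·dA = Q_enc/ε₀ with the end caps contributing no flux:
E = |λ_enc|/(2πε₀r) = (1.17×10^-8)/(2π·8.85×10^-12·2.45) = 85.9 N/C.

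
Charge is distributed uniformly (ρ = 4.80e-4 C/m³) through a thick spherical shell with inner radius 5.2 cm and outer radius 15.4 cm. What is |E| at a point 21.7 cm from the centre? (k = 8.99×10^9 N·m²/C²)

Symmetry ⇒ E = E(r) r̂. Gaussian sphere of radius r = 21.7 cm (r > 15.4 cm, enclosing the whole shell).
Q_enc = ρ·(4π/3)(b³ − a³) = (4.80×10^-4)·(4π/3)·((0.154)³ − (0.052)³) = 7.061e-6 C.
Gauss's law: E·4πr² = Q_enc/ε₀.
E = k|Q_enc|/r² = (8.99×10^9)(7.061e-6)/(0.217)² = 1.35×10^6 N/C.

E = 1.35×10^6 N/C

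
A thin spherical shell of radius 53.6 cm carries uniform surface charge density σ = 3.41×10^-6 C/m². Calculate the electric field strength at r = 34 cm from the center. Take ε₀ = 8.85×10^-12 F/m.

E = 0

Use a concentric Gaussian sphere at r = 34 cm (inside the shell, r < 53.6 cm).
No charge lies within this surface, so Q_enc = 0 and Gauss's law gives E·4πr² = 0 ⇒ E = 0.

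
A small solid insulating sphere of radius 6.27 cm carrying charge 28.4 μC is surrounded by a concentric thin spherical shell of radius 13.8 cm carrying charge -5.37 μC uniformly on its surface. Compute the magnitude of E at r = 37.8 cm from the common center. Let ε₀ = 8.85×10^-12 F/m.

E ≈ 1.45e6 N/C

By spherical symmetry E is radial; choose a Gaussian sphere of radius r = 37.8 cm (r > 13.8 cm, enclosing both).
Q_enc = (28.4 μC) + (-5.37 μC) = 2.303×10^-5 C.
By Gauss's law, ∮E·dA = E·4πr² = Q_enc/ε₀.
E = |Q_enc|/(4πε₀r²) = (2.303e-5)/(4π·8.85×10^-12·(0.378)²) = 1.45×10^6 N/C.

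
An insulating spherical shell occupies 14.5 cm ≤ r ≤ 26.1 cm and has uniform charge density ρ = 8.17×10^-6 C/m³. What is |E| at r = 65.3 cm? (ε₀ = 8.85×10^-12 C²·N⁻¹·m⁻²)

E ≈ 1.06e4 N/C

By spherical symmetry E is radial; choose a Gaussian sphere of radius r = 65.3 cm (r > 26.1 cm, enclosing the whole shell).
Q_enc = ρ·(4π/3)(b³ − a³) = (8.17e-6)·(4π/3)·((0.261)³ − (0.145)³) = 5.041×10^-7 C.
By Gauss's law, ∮E·dA = E·4πr² = Q_enc/ε₀.
E = |Q_enc|/(4πε₀r²) = (5.041e-7)/(4π·8.85×10^-12·(0.653)²) = 1.06×10^4 N/C.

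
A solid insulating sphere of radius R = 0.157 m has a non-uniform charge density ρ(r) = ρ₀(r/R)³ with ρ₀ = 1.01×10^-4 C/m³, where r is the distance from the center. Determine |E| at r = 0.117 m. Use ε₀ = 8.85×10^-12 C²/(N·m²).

Symmetry ⇒ E = E(r) r̂. Gaussian sphere of radius r = 0.117 m (r < R).
Q_enc = ∫₀^r ρ(r')·4πr'² dr' = (4πρ₀/R³) ∫₀^r r'^5 dr' = 4πρ₀ r^6/(6·R³) = 1.402×10^-7 C.
By Gauss's law, ∮E·dA = E·4πr² = Q_enc/ε₀.
E = |Q_enc|/(4πε₀r²) = (1.402×10^-7)/(4π·8.85×10^-12·(0.117)²) = 9.21×10^4 N/C.

E ≈ 9.21×10^4 N/C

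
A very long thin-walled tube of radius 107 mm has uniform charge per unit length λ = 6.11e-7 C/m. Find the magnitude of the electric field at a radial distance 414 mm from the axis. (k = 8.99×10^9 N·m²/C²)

Choose a coaxial cylinder of radius r = 414 mm (arbitrary length L) as the Gaussian surface (r > 107 mm).
The full line charge is enclosed: λ_enc = 6.11×10^-7 C/m.
Applying ∮E·dA = Q_enc/ε₀ with the end caps contributing no flux:
E = 2k|λ_enc|/r = 2(8.99×10^9)(6.11×10^-7)/(0.414) = 2.65×10^4 N/C.

E = 2.65×10^4 N/C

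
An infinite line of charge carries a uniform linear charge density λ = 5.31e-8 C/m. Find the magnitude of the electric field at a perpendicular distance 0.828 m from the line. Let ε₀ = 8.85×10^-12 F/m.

Coaxial Gaussian cylinder, radius r = 0.828 m, length L.
Q_enc = λL, so λ_enc = 5.31×10^-8 C/m.
By Gauss's law (flux through the curved wall only), E·2πrL = λ_enc L/ε₀.
E = |λ_enc|/(2πε₀r) = (5.31e-8)/(2π·8.85×10^-12·0.828) = 1.15×10^3 N/C.

|E| = 1.15×10^3 V/m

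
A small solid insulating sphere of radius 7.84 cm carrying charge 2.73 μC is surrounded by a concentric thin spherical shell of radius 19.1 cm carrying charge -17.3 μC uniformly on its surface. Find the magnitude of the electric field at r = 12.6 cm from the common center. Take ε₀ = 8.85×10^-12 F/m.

1.55e6 N/C

Use a concentric Gaussian sphere at r = 12.6 cm (between the bodies, 7.84 cm < r < 19.1 cm).
The shell at 19.1 cm lies outside the Gaussian surface, so Q_enc = 2.73 μC = 2.73×10^-6 C.
Gauss's law: E·4πr² = Q_enc/ε₀.
E = |Q_enc|/(4πε₀r²) = (2.73e-6)/(4π·8.85×10^-12·(0.126)²) = 1.55e6 N/C.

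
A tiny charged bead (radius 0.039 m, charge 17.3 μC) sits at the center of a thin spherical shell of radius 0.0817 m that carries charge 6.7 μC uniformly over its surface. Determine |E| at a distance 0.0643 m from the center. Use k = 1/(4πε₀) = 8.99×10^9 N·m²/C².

By spherical symmetry E is radial; choose a Gaussian sphere of radius r = 0.0643 m (between the bodies, 0.039 m < r < 0.0817 m).
Only the inner charge is enclosed; the outer shell contributes nothing inside itself. Q_enc = 17.3 μC = 1.73×10^-5 C.
By Gauss's law, ∮E·dA = E·4πr² = Q_enc/ε₀.
E = k|Q_enc|/r² = (8.99×10^9)(1.73e-5)/(0.0643)² = 3.76×10^7 N/C.

|E| ≈ 3.76×10^7 N/C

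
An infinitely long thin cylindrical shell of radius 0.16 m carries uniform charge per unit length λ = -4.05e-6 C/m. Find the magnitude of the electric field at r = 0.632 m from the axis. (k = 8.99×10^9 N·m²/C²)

Coaxial Gaussian cylinder, radius r = 0.632 m, length L (r > 0.16 m).
The full line charge is enclosed: λ_enc = -4.05×10^-6 C/m.
Applying ∮E·dA = Q_enc/ε₀ with the end caps contributing no flux:
E = 2k|λ_enc|/r = 2(8.99×10^9)(4.05×10^-6)/(0.632) = 1.15×10^5 N/C.

1.15×10^5 N/C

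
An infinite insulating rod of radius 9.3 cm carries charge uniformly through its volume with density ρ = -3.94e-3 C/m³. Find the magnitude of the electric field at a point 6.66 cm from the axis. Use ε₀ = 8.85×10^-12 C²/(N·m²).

|E| = 1.48×10^7 N/C

By cylindrical symmetry E is radial; use a coaxial Gaussian cylinder of radius 6.66 cm and length L (r < R).
Charge inside radius r per length L is ρ·πr²·L, so λ_enc = ρπr² = -5.49e-5 C/m.
Applying ∮E·dA = Q_enc/ε₀ with the end caps contributing no flux:
E = |λ_enc|/(2πε₀r) = (5.49×10^-5)/(2π·8.85×10^-12·0.0666) = 1.48e7 N/C.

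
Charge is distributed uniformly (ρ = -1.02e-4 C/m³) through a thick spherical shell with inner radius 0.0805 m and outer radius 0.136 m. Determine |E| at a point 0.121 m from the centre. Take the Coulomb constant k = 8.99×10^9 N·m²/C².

E = 3.28e5 N/C

By spherical symmetry E is radial; choose a Gaussian sphere of radius r = 0.121 m (within the shell material, 0.0805 m < r < 0.136 m).
Only the shell between 0.0805 m and r is enclosed: Q_enc = ρ·(4π/3)(r³ − a³) = (-1.02e-4)·(4π/3)·((0.121)³ − (0.0805)³) = -5.34×10^-7 C.
Since E is radial and uniform over the Gaussian sphere, Φ = E·4πr² = Q_enc/ε₀.
E = k|Q_enc|/r² = (8.99×10^9)(5.34e-7)/(0.121)² = 3.28×10^5 N/C.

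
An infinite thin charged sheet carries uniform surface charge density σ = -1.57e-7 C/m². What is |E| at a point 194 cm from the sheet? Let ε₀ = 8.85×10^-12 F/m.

|E| = 8.87e3 V/m

The symmetry is planar: E is normal to the sheet and the same magnitude on both sides. Take a pillbox straddling the sheet with end-cap area A.
Flux Φ = 2EA and Q_enc = σA, so 2EA = σA/ε₀ ⇒ E = |σ|/(2ε₀), independent of distance.
E = |σ|/(2ε₀) = (1.57×10^-7)/(2·8.85×10^-12) = 8.87e3 N/C.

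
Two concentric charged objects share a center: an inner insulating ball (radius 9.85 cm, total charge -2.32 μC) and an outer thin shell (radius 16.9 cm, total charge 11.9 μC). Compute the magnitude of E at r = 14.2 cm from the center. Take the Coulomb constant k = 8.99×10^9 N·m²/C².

|E| ≈ 1.03×10^6 N/C

Use a concentric Gaussian sphere at r = 14.2 cm (between the bodies, 9.85 cm < r < 16.9 cm).
The shell at 16.9 cm lies outside the Gaussian surface, so Q_enc = -2.32 μC = -2.32×10^-6 C.
Applying ∮E·dA = Q_enc/ε₀ with Φ = E(4πr²):
E = k|Q_enc|/r² = (8.99×10^9)(2.32e-6)/(0.142)² = 1.03e6 N/C.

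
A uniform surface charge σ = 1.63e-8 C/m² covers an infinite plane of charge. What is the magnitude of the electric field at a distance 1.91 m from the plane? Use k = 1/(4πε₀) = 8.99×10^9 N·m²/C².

E = 921 V/m

The symmetry is planar: E is normal to the sheet and the same magnitude on both sides. Take a pillbox straddling the sheet with end-cap area A.
Flux Φ = 2EA and Q_enc = σA, so 2EA = σA/ε₀ ⇒ E = |σ|/(2ε₀), independent of distance.
E = 2πk|σ| = 2π(8.99×10^9)(1.63e-8) = 921 N/C.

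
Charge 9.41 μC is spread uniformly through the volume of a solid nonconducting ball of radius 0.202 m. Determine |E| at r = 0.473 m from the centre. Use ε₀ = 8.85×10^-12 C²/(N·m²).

E = 3.78×10^5 N/C

Use a concentric Gaussian sphere at r = 0.473 m (r > R, so the entire charge is enclosed).
Q_enc = 9.41 μC = 9.41e-6 C.
Gauss's law: E·4πr² = Q_enc/ε₀.
E = |Q_enc|/(4πε₀r²) = (9.41e-6)/(4π·8.85×10^-12·(0.473)²) = 3.78×10^5 N/C.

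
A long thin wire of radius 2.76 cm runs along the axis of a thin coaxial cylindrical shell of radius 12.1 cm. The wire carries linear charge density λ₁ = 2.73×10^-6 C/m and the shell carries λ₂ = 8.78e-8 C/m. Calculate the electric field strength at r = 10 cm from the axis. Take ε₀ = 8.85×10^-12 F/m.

E ≈ 4.91×10^5 N/C

Coaxial Gaussian cylinder, radius r = 10 cm, length L (between the conductors, 2.76 cm < r < 12.1 cm).
The shell at 12.1 cm lies outside the Gaussian surface, so λ_enc = λ₁ = 2.73×10^-6 C/m.
Applying ∮E·dA = Q_enc/ε₀ with the end caps contributing no flux:
E = |λ_enc|/(2πε₀r) = (2.73×10^-6)/(2π·8.85×10^-12·0.1) = 4.91e5 N/C.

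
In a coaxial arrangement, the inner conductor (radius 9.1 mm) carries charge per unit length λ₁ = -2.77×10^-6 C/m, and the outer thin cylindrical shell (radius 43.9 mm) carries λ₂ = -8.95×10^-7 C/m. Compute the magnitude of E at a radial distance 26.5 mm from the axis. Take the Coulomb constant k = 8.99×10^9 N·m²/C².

Choose a coaxial cylinder of radius r = 26.5 mm (arbitrary length L) as the Gaussian surface (between the conductors, 9.1 mm < r < 43.9 mm).
Only the inner wire is enclosed; the outer shell contributes nothing inside itself. λ_enc = λ₁ = -2.77×10^-6 C/m.
Gauss's law: E·2πrL = λ_enc L/ε₀.
E = 2k|λ_enc|/r = 2(8.99×10^9)(2.77×10^-6)/(0.0265) = 1.88×10^6 N/C.

E ≈ 1.88×10^6 N/C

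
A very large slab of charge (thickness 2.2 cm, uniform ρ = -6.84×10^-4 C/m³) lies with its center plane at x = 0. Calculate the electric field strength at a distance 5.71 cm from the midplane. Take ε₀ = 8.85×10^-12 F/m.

The point |x| = 5.71 cm lies outside the slab (half-thickness 0.011 m). A symmetric pillbox spanning the full slab encloses Q_enc = ρ·d·A.
Flux = 2EA ⇒ E = |ρ|d/(2ε₀), independent of distance outside.
E = (6.84×10^-4)(0.022)/(2·8.85×10^-12) = 8.50×10^5 N/C.

|E| ≈ 8.50×10^5 N/C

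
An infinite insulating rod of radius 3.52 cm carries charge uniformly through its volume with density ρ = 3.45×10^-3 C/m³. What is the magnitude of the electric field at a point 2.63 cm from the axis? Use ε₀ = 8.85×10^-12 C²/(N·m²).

|E| ≈ 5.13×10^6 N/C

Coaxial Gaussian cylinder, radius r = 2.63 cm, length L (r < R).
Charge inside radius r per length L is ρ·πr²·L, so λ_enc = ρπr² = 7.497×10^-6 C/m.
By Gauss's law (flux through the curved wall only), E·2πrL = λ_enc L/ε₀.
E = |λ_enc|/(2πε₀r) = (7.497×10^-6)/(2π·8.85×10^-12·0.0263) = 5.13×10^6 N/C.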